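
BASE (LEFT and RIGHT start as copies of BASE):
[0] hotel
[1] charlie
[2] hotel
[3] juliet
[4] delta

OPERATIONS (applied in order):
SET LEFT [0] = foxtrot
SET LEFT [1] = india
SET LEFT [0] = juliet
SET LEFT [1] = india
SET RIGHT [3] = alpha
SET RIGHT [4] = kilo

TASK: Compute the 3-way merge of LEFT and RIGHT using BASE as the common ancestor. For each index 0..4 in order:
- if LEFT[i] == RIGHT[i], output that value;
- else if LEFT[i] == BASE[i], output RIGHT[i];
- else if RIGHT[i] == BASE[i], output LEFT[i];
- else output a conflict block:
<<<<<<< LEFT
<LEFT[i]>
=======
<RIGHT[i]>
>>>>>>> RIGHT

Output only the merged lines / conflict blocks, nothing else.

Final LEFT:  [juliet, india, hotel, juliet, delta]
Final RIGHT: [hotel, charlie, hotel, alpha, kilo]
i=0: L=juliet, R=hotel=BASE -> take LEFT -> juliet
i=1: L=india, R=charlie=BASE -> take LEFT -> india
i=2: L=hotel R=hotel -> agree -> hotel
i=3: L=juliet=BASE, R=alpha -> take RIGHT -> alpha
i=4: L=delta=BASE, R=kilo -> take RIGHT -> kilo

Answer: juliet
india
hotel
alpha
kilo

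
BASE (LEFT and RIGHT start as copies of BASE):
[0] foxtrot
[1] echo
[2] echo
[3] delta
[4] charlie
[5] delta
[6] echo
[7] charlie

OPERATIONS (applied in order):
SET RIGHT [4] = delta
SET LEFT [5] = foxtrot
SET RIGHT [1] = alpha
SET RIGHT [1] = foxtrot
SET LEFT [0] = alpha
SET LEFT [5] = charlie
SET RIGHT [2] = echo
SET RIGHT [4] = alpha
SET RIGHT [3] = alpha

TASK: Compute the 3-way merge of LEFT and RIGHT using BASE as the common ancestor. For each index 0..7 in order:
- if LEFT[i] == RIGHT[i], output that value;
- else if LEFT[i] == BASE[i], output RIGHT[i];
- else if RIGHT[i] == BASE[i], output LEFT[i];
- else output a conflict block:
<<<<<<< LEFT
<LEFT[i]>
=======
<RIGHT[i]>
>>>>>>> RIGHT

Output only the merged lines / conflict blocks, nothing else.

Final LEFT:  [alpha, echo, echo, delta, charlie, charlie, echo, charlie]
Final RIGHT: [foxtrot, foxtrot, echo, alpha, alpha, delta, echo, charlie]
i=0: L=alpha, R=foxtrot=BASE -> take LEFT -> alpha
i=1: L=echo=BASE, R=foxtrot -> take RIGHT -> foxtrot
i=2: L=echo R=echo -> agree -> echo
i=3: L=delta=BASE, R=alpha -> take RIGHT -> alpha
i=4: L=charlie=BASE, R=alpha -> take RIGHT -> alpha
i=5: L=charlie, R=delta=BASE -> take LEFT -> charlie
i=6: L=echo R=echo -> agree -> echo
i=7: L=charlie R=charlie -> agree -> charlie

Answer: alpha
foxtrot
echo
alpha
alpha
charlie
echo
charlie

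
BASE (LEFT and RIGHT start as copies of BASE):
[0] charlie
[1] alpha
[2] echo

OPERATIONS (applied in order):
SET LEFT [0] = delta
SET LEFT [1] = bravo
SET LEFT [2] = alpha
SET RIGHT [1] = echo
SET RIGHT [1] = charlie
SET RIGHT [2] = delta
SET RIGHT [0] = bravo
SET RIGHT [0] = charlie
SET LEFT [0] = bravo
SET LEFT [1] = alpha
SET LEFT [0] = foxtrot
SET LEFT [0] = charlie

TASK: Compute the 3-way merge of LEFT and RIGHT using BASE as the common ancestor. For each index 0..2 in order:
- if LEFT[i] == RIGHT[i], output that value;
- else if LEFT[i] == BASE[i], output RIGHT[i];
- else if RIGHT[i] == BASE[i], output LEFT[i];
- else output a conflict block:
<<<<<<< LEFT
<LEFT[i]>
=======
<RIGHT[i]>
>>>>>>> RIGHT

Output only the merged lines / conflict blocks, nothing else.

Final LEFT:  [charlie, alpha, alpha]
Final RIGHT: [charlie, charlie, delta]
i=0: L=charlie R=charlie -> agree -> charlie
i=1: L=alpha=BASE, R=charlie -> take RIGHT -> charlie
i=2: BASE=echo L=alpha R=delta all differ -> CONFLICT

Answer: charlie
charlie
<<<<<<< LEFT
alpha
=======
delta
>>>>>>> RIGHT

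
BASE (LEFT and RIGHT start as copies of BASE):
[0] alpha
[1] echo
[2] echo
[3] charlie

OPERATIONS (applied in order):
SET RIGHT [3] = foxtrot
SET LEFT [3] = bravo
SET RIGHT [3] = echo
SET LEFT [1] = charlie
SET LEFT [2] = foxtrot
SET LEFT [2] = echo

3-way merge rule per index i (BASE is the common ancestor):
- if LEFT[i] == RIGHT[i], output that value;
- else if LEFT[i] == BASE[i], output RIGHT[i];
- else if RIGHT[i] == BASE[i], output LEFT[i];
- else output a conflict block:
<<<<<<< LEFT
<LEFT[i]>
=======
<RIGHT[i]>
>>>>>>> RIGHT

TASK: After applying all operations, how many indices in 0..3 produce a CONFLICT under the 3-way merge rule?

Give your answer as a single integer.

Answer: 1

Derivation:
Final LEFT:  [alpha, charlie, echo, bravo]
Final RIGHT: [alpha, echo, echo, echo]
i=0: L=alpha R=alpha -> agree -> alpha
i=1: L=charlie, R=echo=BASE -> take LEFT -> charlie
i=2: L=echo R=echo -> agree -> echo
i=3: BASE=charlie L=bravo R=echo all differ -> CONFLICT
Conflict count: 1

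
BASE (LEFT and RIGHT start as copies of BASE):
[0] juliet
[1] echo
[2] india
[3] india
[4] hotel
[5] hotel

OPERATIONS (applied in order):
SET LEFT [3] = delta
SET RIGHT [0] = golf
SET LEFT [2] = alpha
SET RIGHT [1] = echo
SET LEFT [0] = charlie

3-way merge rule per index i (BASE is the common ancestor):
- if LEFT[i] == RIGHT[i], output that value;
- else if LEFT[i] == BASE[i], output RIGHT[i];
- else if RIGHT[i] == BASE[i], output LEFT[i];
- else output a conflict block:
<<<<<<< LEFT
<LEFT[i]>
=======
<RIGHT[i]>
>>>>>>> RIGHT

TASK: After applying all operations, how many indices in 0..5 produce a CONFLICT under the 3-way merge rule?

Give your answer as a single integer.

Answer: 1

Derivation:
Final LEFT:  [charlie, echo, alpha, delta, hotel, hotel]
Final RIGHT: [golf, echo, india, india, hotel, hotel]
i=0: BASE=juliet L=charlie R=golf all differ -> CONFLICT
i=1: L=echo R=echo -> agree -> echo
i=2: L=alpha, R=india=BASE -> take LEFT -> alpha
i=3: L=delta, R=india=BASE -> take LEFT -> delta
i=4: L=hotel R=hotel -> agree -> hotel
i=5: L=hotel R=hotel -> agree -> hotel
Conflict count: 1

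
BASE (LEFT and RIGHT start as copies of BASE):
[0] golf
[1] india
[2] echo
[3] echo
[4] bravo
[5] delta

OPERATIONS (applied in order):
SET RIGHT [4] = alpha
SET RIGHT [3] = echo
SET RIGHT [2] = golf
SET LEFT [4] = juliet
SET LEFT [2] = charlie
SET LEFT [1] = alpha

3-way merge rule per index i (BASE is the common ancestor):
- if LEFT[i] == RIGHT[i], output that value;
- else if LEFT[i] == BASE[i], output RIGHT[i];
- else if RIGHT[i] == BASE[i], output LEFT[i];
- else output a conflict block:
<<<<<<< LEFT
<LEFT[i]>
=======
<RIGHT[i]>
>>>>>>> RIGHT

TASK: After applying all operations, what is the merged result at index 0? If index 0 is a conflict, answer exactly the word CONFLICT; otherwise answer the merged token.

Final LEFT:  [golf, alpha, charlie, echo, juliet, delta]
Final RIGHT: [golf, india, golf, echo, alpha, delta]
i=0: L=golf R=golf -> agree -> golf
i=1: L=alpha, R=india=BASE -> take LEFT -> alpha
i=2: BASE=echo L=charlie R=golf all differ -> CONFLICT
i=3: L=echo R=echo -> agree -> echo
i=4: BASE=bravo L=juliet R=alpha all differ -> CONFLICT
i=5: L=delta R=delta -> agree -> delta
Index 0 -> golf

Answer: golf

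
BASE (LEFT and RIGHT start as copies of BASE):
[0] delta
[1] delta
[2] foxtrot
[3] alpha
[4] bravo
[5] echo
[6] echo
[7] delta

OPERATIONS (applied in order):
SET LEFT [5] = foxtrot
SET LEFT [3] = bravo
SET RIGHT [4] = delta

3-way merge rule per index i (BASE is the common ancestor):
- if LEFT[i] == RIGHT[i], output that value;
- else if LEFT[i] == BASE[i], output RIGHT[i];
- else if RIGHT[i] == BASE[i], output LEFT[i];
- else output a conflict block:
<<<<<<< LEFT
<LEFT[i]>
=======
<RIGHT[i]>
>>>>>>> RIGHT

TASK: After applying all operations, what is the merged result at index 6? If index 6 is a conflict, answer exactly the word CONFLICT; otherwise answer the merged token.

Answer: echo

Derivation:
Final LEFT:  [delta, delta, foxtrot, bravo, bravo, foxtrot, echo, delta]
Final RIGHT: [delta, delta, foxtrot, alpha, delta, echo, echo, delta]
i=0: L=delta R=delta -> agree -> delta
i=1: L=delta R=delta -> agree -> delta
i=2: L=foxtrot R=foxtrot -> agree -> foxtrot
i=3: L=bravo, R=alpha=BASE -> take LEFT -> bravo
i=4: L=bravo=BASE, R=delta -> take RIGHT -> delta
i=5: L=foxtrot, R=echo=BASE -> take LEFT -> foxtrot
i=6: L=echo R=echo -> agree -> echo
i=7: L=delta R=delta -> agree -> delta
Index 6 -> echo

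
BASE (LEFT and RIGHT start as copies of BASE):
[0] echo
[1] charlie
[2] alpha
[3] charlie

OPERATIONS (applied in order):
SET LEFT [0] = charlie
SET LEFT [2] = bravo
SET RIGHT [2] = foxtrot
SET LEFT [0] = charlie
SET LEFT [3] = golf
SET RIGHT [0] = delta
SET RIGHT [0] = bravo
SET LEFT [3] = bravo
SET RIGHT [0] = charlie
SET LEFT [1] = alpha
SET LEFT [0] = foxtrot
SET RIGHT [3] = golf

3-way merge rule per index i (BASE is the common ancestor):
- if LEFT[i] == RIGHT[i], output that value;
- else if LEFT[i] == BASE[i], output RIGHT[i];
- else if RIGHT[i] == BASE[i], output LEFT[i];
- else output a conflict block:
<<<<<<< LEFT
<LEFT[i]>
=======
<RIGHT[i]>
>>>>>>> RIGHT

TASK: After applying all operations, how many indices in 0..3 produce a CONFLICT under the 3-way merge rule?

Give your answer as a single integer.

Final LEFT:  [foxtrot, alpha, bravo, bravo]
Final RIGHT: [charlie, charlie, foxtrot, golf]
i=0: BASE=echo L=foxtrot R=charlie all differ -> CONFLICT
i=1: L=alpha, R=charlie=BASE -> take LEFT -> alpha
i=2: BASE=alpha L=bravo R=foxtrot all differ -> CONFLICT
i=3: BASE=charlie L=bravo R=golf all differ -> CONFLICT
Conflict count: 3

Answer: 3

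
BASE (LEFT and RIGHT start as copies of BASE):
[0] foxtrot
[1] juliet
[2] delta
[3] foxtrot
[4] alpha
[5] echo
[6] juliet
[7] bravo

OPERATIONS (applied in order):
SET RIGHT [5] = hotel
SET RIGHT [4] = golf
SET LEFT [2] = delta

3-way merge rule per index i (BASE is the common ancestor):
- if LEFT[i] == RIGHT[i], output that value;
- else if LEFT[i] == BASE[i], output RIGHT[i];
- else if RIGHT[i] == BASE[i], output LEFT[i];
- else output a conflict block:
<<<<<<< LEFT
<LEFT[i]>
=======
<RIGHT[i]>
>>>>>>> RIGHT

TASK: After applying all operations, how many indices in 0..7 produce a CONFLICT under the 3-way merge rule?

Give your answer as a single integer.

Answer: 0

Derivation:
Final LEFT:  [foxtrot, juliet, delta, foxtrot, alpha, echo, juliet, bravo]
Final RIGHT: [foxtrot, juliet, delta, foxtrot, golf, hotel, juliet, bravo]
i=0: L=foxtrot R=foxtrot -> agree -> foxtrot
i=1: L=juliet R=juliet -> agree -> juliet
i=2: L=delta R=delta -> agree -> delta
i=3: L=foxtrot R=foxtrot -> agree -> foxtrot
i=4: L=alpha=BASE, R=golf -> take RIGHT -> golf
i=5: L=echo=BASE, R=hotel -> take RIGHT -> hotel
i=6: L=juliet R=juliet -> agree -> juliet
i=7: L=bravo R=bravo -> agree -> bravo
Conflict count: 0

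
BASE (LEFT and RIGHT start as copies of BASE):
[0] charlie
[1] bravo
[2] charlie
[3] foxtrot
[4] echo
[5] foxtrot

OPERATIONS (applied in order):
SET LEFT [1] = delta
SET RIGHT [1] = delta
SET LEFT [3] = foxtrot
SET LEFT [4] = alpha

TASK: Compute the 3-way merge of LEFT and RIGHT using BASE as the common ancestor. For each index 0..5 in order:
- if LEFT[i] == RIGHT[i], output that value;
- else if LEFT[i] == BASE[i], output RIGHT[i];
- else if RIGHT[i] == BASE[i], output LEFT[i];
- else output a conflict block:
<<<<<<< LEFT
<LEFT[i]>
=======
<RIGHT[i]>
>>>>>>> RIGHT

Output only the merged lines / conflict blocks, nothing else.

Answer: charlie
delta
charlie
foxtrot
alpha
foxtrot

Derivation:
Final LEFT:  [charlie, delta, charlie, foxtrot, alpha, foxtrot]
Final RIGHT: [charlie, delta, charlie, foxtrot, echo, foxtrot]
i=0: L=charlie R=charlie -> agree -> charlie
i=1: L=delta R=delta -> agree -> delta
i=2: L=charlie R=charlie -> agree -> charlie
i=3: L=foxtrot R=foxtrot -> agree -> foxtrot
i=4: L=alpha, R=echo=BASE -> take LEFT -> alpha
i=5: L=foxtrot R=foxtrot -> agree -> foxtrot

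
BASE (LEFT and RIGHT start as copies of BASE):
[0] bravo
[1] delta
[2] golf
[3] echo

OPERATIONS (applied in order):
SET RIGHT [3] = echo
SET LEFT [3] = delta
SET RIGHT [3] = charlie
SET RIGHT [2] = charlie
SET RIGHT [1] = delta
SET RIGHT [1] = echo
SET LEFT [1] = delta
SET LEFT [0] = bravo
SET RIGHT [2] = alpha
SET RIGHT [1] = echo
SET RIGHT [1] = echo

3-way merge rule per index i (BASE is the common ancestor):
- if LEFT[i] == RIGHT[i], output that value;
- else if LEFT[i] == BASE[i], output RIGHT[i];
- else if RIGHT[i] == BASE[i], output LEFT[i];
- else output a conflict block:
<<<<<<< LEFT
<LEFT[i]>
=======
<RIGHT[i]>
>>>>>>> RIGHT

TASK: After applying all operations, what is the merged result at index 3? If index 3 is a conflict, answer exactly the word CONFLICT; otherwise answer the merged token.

Final LEFT:  [bravo, delta, golf, delta]
Final RIGHT: [bravo, echo, alpha, charlie]
i=0: L=bravo R=bravo -> agree -> bravo
i=1: L=delta=BASE, R=echo -> take RIGHT -> echo
i=2: L=golf=BASE, R=alpha -> take RIGHT -> alpha
i=3: BASE=echo L=delta R=charlie all differ -> CONFLICT
Index 3 -> CONFLICT

Answer: CONFLICT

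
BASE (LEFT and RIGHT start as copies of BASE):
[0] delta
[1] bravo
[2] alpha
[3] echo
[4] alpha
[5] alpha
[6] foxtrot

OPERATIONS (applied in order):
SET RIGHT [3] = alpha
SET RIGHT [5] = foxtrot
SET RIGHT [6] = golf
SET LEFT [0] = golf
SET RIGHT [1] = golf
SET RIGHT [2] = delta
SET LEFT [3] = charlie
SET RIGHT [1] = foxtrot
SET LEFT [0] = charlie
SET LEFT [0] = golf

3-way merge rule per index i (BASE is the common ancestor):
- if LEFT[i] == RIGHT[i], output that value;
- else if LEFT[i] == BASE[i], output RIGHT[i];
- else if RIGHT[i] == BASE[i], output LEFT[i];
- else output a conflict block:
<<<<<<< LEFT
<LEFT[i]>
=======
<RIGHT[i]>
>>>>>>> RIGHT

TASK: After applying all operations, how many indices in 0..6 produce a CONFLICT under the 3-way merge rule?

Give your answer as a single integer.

Answer: 1

Derivation:
Final LEFT:  [golf, bravo, alpha, charlie, alpha, alpha, foxtrot]
Final RIGHT: [delta, foxtrot, delta, alpha, alpha, foxtrot, golf]
i=0: L=golf, R=delta=BASE -> take LEFT -> golf
i=1: L=bravo=BASE, R=foxtrot -> take RIGHT -> foxtrot
i=2: L=alpha=BASE, R=delta -> take RIGHT -> delta
i=3: BASE=echo L=charlie R=alpha all differ -> CONFLICT
i=4: L=alpha R=alpha -> agree -> alpha
i=5: L=alpha=BASE, R=foxtrot -> take RIGHT -> foxtrot
i=6: L=foxtrot=BASE, R=golf -> take RIGHT -> golf
Conflict count: 1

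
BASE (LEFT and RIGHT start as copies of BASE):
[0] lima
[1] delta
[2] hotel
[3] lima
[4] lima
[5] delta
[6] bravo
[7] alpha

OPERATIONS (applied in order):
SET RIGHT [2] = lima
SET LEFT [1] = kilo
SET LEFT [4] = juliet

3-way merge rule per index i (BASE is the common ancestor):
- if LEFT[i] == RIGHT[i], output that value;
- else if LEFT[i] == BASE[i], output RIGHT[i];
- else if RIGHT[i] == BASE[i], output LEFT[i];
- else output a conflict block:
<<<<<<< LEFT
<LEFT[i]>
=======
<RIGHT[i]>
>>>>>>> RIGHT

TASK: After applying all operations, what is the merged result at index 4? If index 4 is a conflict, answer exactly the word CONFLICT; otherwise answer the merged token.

Final LEFT:  [lima, kilo, hotel, lima, juliet, delta, bravo, alpha]
Final RIGHT: [lima, delta, lima, lima, lima, delta, bravo, alpha]
i=0: L=lima R=lima -> agree -> lima
i=1: L=kilo, R=delta=BASE -> take LEFT -> kilo
i=2: L=hotel=BASE, R=lima -> take RIGHT -> lima
i=3: L=lima R=lima -> agree -> lima
i=4: L=juliet, R=lima=BASE -> take LEFT -> juliet
i=5: L=delta R=delta -> agree -> delta
i=6: L=bravo R=bravo -> agree -> bravo
i=7: L=alpha R=alpha -> agree -> alpha
Index 4 -> juliet

Answer: juliet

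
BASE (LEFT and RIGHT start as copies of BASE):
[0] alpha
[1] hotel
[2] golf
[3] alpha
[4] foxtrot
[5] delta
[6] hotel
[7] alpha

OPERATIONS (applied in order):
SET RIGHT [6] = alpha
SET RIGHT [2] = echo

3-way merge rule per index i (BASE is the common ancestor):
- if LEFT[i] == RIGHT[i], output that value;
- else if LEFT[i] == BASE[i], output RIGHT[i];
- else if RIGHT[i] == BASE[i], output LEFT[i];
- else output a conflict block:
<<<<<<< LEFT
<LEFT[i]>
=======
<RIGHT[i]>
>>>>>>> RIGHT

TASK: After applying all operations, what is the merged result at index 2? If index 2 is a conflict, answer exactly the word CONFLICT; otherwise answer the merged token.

Final LEFT:  [alpha, hotel, golf, alpha, foxtrot, delta, hotel, alpha]
Final RIGHT: [alpha, hotel, echo, alpha, foxtrot, delta, alpha, alpha]
i=0: L=alpha R=alpha -> agree -> alpha
i=1: L=hotel R=hotel -> agree -> hotel
i=2: L=golf=BASE, R=echo -> take RIGHT -> echo
i=3: L=alpha R=alpha -> agree -> alpha
i=4: L=foxtrot R=foxtrot -> agree -> foxtrot
i=5: L=delta R=delta -> agree -> delta
i=6: L=hotel=BASE, R=alpha -> take RIGHT -> alpha
i=7: L=alpha R=alpha -> agree -> alpha
Index 2 -> echo

Answer: echo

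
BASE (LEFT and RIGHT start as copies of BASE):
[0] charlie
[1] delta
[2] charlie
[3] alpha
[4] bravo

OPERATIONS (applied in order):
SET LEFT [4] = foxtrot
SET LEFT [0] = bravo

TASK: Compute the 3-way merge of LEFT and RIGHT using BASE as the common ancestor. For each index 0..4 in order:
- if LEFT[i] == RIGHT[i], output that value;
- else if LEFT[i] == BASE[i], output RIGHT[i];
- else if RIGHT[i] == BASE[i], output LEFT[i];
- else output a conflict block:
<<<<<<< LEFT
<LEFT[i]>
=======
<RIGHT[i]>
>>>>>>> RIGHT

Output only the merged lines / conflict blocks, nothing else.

Answer: bravo
delta
charlie
alpha
foxtrot

Derivation:
Final LEFT:  [bravo, delta, charlie, alpha, foxtrot]
Final RIGHT: [charlie, delta, charlie, alpha, bravo]
i=0: L=bravo, R=charlie=BASE -> take LEFT -> bravo
i=1: L=delta R=delta -> agree -> delta
i=2: L=charlie R=charlie -> agree -> charlie
i=3: L=alpha R=alpha -> agree -> alpha
i=4: L=foxtrot, R=bravo=BASE -> take LEFT -> foxtrot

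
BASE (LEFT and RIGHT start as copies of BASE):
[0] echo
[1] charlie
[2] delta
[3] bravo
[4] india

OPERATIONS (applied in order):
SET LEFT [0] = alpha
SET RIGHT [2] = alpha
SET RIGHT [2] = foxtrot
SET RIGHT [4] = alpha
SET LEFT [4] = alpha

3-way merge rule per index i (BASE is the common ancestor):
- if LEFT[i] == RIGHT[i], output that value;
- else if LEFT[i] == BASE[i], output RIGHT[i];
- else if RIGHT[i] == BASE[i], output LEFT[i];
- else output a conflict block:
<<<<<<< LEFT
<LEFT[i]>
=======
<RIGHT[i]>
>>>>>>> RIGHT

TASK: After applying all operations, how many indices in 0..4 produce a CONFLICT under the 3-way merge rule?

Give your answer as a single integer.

Final LEFT:  [alpha, charlie, delta, bravo, alpha]
Final RIGHT: [echo, charlie, foxtrot, bravo, alpha]
i=0: L=alpha, R=echo=BASE -> take LEFT -> alpha
i=1: L=charlie R=charlie -> agree -> charlie
i=2: L=delta=BASE, R=foxtrot -> take RIGHT -> foxtrot
i=3: L=bravo R=bravo -> agree -> bravo
i=4: L=alpha R=alpha -> agree -> alpha
Conflict count: 0

Answer: 0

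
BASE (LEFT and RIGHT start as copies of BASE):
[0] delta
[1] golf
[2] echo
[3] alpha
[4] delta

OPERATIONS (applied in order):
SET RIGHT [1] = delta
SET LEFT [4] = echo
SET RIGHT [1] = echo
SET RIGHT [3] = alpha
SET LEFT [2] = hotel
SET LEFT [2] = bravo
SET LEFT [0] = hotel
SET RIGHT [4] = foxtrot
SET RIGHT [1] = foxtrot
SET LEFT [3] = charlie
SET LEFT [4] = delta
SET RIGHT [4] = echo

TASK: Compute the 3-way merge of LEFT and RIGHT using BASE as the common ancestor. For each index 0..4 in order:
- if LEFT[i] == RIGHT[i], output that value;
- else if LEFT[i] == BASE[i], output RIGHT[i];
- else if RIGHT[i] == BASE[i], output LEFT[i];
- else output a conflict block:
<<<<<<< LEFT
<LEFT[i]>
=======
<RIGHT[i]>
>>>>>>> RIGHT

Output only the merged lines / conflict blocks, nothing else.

Answer: hotel
foxtrot
bravo
charlie
echo

Derivation:
Final LEFT:  [hotel, golf, bravo, charlie, delta]
Final RIGHT: [delta, foxtrot, echo, alpha, echo]
i=0: L=hotel, R=delta=BASE -> take LEFT -> hotel
i=1: L=golf=BASE, R=foxtrot -> take RIGHT -> foxtrot
i=2: L=bravo, R=echo=BASE -> take LEFT -> bravo
i=3: L=charlie, R=alpha=BASE -> take LEFT -> charlie
i=4: L=delta=BASE, R=echo -> take RIGHT -> echo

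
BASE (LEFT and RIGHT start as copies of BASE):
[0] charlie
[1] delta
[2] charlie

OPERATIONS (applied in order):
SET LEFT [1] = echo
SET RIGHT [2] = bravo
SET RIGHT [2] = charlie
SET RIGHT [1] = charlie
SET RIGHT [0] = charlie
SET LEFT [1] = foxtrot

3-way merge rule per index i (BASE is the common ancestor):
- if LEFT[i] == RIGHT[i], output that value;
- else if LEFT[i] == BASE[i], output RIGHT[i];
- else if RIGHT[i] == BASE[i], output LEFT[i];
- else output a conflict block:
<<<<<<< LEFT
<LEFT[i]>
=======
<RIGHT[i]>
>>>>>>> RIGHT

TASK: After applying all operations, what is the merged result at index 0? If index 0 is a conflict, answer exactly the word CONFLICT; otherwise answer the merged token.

Final LEFT:  [charlie, foxtrot, charlie]
Final RIGHT: [charlie, charlie, charlie]
i=0: L=charlie R=charlie -> agree -> charlie
i=1: BASE=delta L=foxtrot R=charlie all differ -> CONFLICT
i=2: L=charlie R=charlie -> agree -> charlie
Index 0 -> charlie

Answer: charlie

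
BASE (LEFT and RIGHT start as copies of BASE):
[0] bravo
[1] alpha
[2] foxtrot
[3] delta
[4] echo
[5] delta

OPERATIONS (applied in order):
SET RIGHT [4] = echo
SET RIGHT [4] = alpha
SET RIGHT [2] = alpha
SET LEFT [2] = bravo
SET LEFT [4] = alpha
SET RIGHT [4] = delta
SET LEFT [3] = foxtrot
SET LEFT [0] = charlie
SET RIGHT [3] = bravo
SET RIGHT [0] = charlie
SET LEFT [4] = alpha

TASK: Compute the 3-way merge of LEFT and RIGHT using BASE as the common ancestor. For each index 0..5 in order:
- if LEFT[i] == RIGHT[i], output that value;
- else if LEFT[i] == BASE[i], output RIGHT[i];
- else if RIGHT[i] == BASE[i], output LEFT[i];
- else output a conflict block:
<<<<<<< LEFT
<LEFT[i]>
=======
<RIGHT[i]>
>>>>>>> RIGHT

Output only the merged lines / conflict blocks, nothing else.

Answer: charlie
alpha
<<<<<<< LEFT
bravo
=======
alpha
>>>>>>> RIGHT
<<<<<<< LEFT
foxtrot
=======
bravo
>>>>>>> RIGHT
<<<<<<< LEFT
alpha
=======
delta
>>>>>>> RIGHT
delta

Derivation:
Final LEFT:  [charlie, alpha, bravo, foxtrot, alpha, delta]
Final RIGHT: [charlie, alpha, alpha, bravo, delta, delta]
i=0: L=charlie R=charlie -> agree -> charlie
i=1: L=alpha R=alpha -> agree -> alpha
i=2: BASE=foxtrot L=bravo R=alpha all differ -> CONFLICT
i=3: BASE=delta L=foxtrot R=bravo all differ -> CONFLICT
i=4: BASE=echo L=alpha R=delta all differ -> CONFLICT
i=5: L=delta R=delta -> agree -> delta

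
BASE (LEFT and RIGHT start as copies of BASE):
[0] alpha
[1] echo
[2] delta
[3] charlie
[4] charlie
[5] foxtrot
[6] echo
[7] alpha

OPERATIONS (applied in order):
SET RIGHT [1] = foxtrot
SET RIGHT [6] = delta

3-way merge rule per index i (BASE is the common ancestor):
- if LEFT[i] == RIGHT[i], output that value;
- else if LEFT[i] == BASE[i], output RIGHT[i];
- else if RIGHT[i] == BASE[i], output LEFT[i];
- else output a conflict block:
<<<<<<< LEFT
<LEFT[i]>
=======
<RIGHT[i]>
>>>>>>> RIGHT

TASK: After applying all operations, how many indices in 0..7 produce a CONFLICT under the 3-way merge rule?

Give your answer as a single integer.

Answer: 0

Derivation:
Final LEFT:  [alpha, echo, delta, charlie, charlie, foxtrot, echo, alpha]
Final RIGHT: [alpha, foxtrot, delta, charlie, charlie, foxtrot, delta, alpha]
i=0: L=alpha R=alpha -> agree -> alpha
i=1: L=echo=BASE, R=foxtrot -> take RIGHT -> foxtrot
i=2: L=delta R=delta -> agree -> delta
i=3: L=charlie R=charlie -> agree -> charlie
i=4: L=charlie R=charlie -> agree -> charlie
i=5: L=foxtrot R=foxtrot -> agree -> foxtrot
i=6: L=echo=BASE, R=delta -> take RIGHT -> delta
i=7: L=alpha R=alpha -> agree -> alpha
Conflict count: 0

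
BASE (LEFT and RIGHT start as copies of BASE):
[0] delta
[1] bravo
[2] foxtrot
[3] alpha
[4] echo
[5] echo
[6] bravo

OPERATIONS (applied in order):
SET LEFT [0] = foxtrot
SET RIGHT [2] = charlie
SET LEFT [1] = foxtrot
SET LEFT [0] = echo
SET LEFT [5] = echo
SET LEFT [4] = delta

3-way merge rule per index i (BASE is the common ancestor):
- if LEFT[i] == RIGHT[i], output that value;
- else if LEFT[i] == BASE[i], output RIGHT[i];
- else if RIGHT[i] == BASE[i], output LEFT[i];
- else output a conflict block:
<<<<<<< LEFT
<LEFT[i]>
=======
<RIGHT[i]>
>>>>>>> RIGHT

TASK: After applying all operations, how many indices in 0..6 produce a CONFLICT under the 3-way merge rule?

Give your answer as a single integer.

Answer: 0

Derivation:
Final LEFT:  [echo, foxtrot, foxtrot, alpha, delta, echo, bravo]
Final RIGHT: [delta, bravo, charlie, alpha, echo, echo, bravo]
i=0: L=echo, R=delta=BASE -> take LEFT -> echo
i=1: L=foxtrot, R=bravo=BASE -> take LEFT -> foxtrot
i=2: L=foxtrot=BASE, R=charlie -> take RIGHT -> charlie
i=3: L=alpha R=alpha -> agree -> alpha
i=4: L=delta, R=echo=BASE -> take LEFT -> delta
i=5: L=echo R=echo -> agree -> echo
i=6: L=bravo R=bravo -> agree -> bravo
Conflict count: 0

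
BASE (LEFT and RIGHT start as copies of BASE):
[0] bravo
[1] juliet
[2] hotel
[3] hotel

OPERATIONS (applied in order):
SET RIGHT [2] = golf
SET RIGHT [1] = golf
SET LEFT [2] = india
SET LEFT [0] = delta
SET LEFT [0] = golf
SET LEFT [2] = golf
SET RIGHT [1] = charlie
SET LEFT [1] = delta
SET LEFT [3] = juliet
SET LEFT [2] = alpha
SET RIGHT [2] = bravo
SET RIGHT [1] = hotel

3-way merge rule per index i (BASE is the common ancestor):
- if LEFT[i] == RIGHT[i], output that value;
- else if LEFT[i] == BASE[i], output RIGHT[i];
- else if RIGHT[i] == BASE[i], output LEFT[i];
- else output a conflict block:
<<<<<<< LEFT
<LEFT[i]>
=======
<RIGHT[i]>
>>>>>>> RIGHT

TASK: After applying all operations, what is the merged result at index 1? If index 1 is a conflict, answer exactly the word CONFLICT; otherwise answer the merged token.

Final LEFT:  [golf, delta, alpha, juliet]
Final RIGHT: [bravo, hotel, bravo, hotel]
i=0: L=golf, R=bravo=BASE -> take LEFT -> golf
i=1: BASE=juliet L=delta R=hotel all differ -> CONFLICT
i=2: BASE=hotel L=alpha R=bravo all differ -> CONFLICT
i=3: L=juliet, R=hotel=BASE -> take LEFT -> juliet
Index 1 -> CONFLICT

Answer: CONFLICT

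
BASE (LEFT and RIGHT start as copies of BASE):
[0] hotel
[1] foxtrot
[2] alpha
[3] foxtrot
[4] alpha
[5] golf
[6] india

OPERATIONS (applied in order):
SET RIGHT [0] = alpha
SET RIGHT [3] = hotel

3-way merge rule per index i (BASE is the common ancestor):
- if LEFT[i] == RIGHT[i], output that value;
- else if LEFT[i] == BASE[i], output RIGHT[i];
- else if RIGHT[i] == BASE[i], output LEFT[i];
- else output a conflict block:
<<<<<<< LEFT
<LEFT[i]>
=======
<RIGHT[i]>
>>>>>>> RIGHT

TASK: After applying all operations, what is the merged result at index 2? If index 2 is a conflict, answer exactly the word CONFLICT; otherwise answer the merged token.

Answer: alpha

Derivation:
Final LEFT:  [hotel, foxtrot, alpha, foxtrot, alpha, golf, india]
Final RIGHT: [alpha, foxtrot, alpha, hotel, alpha, golf, india]
i=0: L=hotel=BASE, R=alpha -> take RIGHT -> alpha
i=1: L=foxtrot R=foxtrot -> agree -> foxtrot
i=2: L=alpha R=alpha -> agree -> alpha
i=3: L=foxtrot=BASE, R=hotel -> take RIGHT -> hotel
i=4: L=alpha R=alpha -> agree -> alpha
i=5: L=golf R=golf -> agree -> golf
i=6: L=india R=india -> agree -> india
Index 2 -> alpha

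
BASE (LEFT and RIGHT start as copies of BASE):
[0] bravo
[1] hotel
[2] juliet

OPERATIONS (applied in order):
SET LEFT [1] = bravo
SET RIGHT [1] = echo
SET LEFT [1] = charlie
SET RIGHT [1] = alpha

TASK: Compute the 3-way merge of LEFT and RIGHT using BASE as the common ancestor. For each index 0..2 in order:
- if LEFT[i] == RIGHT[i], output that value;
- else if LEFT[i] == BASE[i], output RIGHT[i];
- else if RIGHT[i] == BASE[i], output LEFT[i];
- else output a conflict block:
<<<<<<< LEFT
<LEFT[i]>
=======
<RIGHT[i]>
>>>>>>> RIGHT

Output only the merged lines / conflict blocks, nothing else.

Final LEFT:  [bravo, charlie, juliet]
Final RIGHT: [bravo, alpha, juliet]
i=0: L=bravo R=bravo -> agree -> bravo
i=1: BASE=hotel L=charlie R=alpha all differ -> CONFLICT
i=2: L=juliet R=juliet -> agree -> juliet

Answer: bravo
<<<<<<< LEFT
charlie
=======
alpha
>>>>>>> RIGHT
juliet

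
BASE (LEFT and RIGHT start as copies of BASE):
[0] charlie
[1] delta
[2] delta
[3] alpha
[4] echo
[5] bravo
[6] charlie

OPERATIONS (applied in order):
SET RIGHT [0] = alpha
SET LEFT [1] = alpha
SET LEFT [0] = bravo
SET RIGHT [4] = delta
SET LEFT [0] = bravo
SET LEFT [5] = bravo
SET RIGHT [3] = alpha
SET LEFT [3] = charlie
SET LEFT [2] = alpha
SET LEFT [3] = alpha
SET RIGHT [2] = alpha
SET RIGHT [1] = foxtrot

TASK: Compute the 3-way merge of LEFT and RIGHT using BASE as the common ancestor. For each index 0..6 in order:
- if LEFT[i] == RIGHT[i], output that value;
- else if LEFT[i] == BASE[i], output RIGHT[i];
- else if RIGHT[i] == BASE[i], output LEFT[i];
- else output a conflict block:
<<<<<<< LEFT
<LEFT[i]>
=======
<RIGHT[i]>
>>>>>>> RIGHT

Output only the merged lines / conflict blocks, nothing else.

Answer: <<<<<<< LEFT
bravo
=======
alpha
>>>>>>> RIGHT
<<<<<<< LEFT
alpha
=======
foxtrot
>>>>>>> RIGHT
alpha
alpha
delta
bravo
charlie

Derivation:
Final LEFT:  [bravo, alpha, alpha, alpha, echo, bravo, charlie]
Final RIGHT: [alpha, foxtrot, alpha, alpha, delta, bravo, charlie]
i=0: BASE=charlie L=bravo R=alpha all differ -> CONFLICT
i=1: BASE=delta L=alpha R=foxtrot all differ -> CONFLICT
i=2: L=alpha R=alpha -> agree -> alpha
i=3: L=alpha R=alpha -> agree -> alpha
i=4: L=echo=BASE, R=delta -> take RIGHT -> delta
i=5: L=bravo R=bravo -> agree -> bravo
i=6: L=charlie R=charlie -> agree -> charlie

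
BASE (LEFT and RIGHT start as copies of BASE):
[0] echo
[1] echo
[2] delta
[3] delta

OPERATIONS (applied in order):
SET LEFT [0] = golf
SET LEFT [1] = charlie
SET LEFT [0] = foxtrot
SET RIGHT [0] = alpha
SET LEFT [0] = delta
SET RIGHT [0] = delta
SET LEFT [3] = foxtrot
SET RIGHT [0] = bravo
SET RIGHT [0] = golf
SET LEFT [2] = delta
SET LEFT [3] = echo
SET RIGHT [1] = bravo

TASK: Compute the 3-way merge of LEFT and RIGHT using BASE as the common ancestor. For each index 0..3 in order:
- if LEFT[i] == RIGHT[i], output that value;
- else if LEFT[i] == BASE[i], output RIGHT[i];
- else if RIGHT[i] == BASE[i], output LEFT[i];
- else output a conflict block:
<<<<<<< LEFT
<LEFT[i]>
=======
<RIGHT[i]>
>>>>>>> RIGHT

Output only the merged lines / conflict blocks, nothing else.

Answer: <<<<<<< LEFT
delta
=======
golf
>>>>>>> RIGHT
<<<<<<< LEFT
charlie
=======
bravo
>>>>>>> RIGHT
delta
echo

Derivation:
Final LEFT:  [delta, charlie, delta, echo]
Final RIGHT: [golf, bravo, delta, delta]
i=0: BASE=echo L=delta R=golf all differ -> CONFLICT
i=1: BASE=echo L=charlie R=bravo all differ -> CONFLICT
i=2: L=delta R=delta -> agree -> delta
i=3: L=echo, R=delta=BASE -> take LEFT -> echo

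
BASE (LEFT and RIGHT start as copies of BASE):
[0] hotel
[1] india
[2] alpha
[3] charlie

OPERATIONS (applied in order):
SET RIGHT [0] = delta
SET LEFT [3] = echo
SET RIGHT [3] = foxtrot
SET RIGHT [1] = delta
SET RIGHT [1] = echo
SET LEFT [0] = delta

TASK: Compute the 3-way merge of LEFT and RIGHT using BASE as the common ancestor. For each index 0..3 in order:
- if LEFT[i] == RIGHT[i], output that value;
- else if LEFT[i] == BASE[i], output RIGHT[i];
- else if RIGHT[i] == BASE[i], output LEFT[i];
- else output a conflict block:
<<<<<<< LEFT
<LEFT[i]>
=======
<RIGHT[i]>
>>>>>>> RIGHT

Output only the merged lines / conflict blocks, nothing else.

Final LEFT:  [delta, india, alpha, echo]
Final RIGHT: [delta, echo, alpha, foxtrot]
i=0: L=delta R=delta -> agree -> delta
i=1: L=india=BASE, R=echo -> take RIGHT -> echo
i=2: L=alpha R=alpha -> agree -> alpha
i=3: BASE=charlie L=echo R=foxtrot all differ -> CONFLICT

Answer: delta
echo
alpha
<<<<<<< LEFT
echo
=======
foxtrot
>>>>>>> RIGHT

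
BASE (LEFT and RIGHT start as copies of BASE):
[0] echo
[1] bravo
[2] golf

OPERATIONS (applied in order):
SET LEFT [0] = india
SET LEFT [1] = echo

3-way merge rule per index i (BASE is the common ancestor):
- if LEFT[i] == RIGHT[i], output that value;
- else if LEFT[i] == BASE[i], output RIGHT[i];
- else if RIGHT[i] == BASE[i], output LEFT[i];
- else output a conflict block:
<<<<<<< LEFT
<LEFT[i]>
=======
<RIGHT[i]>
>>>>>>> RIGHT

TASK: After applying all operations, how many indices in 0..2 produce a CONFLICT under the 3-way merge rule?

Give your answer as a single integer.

Final LEFT:  [india, echo, golf]
Final RIGHT: [echo, bravo, golf]
i=0: L=india, R=echo=BASE -> take LEFT -> india
i=1: L=echo, R=bravo=BASE -> take LEFT -> echo
i=2: L=golf R=golf -> agree -> golf
Conflict count: 0

Answer: 0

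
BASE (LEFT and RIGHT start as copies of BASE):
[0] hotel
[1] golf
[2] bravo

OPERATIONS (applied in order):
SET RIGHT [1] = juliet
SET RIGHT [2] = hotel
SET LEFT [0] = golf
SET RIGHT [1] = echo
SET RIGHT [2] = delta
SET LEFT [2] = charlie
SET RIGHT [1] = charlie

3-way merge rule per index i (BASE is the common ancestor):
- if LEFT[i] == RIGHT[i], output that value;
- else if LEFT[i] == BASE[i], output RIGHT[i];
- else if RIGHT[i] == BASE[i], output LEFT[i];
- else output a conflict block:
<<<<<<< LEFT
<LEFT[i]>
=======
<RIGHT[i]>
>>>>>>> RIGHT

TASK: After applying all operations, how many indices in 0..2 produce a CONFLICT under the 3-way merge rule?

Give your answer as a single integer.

Final LEFT:  [golf, golf, charlie]
Final RIGHT: [hotel, charlie, delta]
i=0: L=golf, R=hotel=BASE -> take LEFT -> golf
i=1: L=golf=BASE, R=charlie -> take RIGHT -> charlie
i=2: BASE=bravo L=charlie R=delta all differ -> CONFLICT
Conflict count: 1

Answer: 1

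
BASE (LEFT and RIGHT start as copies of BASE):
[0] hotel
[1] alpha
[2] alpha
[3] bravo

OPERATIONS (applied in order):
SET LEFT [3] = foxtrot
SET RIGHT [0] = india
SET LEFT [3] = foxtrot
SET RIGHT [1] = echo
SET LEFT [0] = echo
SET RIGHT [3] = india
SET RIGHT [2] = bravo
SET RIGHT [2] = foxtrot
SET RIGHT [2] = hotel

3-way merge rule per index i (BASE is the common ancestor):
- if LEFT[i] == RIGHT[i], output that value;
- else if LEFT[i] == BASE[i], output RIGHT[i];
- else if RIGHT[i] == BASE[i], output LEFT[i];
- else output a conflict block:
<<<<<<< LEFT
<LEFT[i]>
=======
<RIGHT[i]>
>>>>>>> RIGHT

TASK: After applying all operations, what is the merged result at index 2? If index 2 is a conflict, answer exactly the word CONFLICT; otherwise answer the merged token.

Final LEFT:  [echo, alpha, alpha, foxtrot]
Final RIGHT: [india, echo, hotel, india]
i=0: BASE=hotel L=echo R=india all differ -> CONFLICT
i=1: L=alpha=BASE, R=echo -> take RIGHT -> echo
i=2: L=alpha=BASE, R=hotel -> take RIGHT -> hotel
i=3: BASE=bravo L=foxtrot R=india all differ -> CONFLICT
Index 2 -> hotel

Answer: hotel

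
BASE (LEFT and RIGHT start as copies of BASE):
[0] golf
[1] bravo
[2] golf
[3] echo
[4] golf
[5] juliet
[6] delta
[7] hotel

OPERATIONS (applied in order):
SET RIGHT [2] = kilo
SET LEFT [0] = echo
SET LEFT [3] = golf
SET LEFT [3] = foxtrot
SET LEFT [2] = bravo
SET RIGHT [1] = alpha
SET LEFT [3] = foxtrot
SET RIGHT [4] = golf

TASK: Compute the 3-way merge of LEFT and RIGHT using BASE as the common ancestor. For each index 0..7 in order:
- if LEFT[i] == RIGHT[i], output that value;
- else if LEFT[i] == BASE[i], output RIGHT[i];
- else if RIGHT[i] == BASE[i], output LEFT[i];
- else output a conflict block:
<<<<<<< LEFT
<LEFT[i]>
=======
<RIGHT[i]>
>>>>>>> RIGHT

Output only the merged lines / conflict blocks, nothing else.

Final LEFT:  [echo, bravo, bravo, foxtrot, golf, juliet, delta, hotel]
Final RIGHT: [golf, alpha, kilo, echo, golf, juliet, delta, hotel]
i=0: L=echo, R=golf=BASE -> take LEFT -> echo
i=1: L=bravo=BASE, R=alpha -> take RIGHT -> alpha
i=2: BASE=golf L=bravo R=kilo all differ -> CONFLICT
i=3: L=foxtrot, R=echo=BASE -> take LEFT -> foxtrot
i=4: L=golf R=golf -> agree -> golf
i=5: L=juliet R=juliet -> agree -> juliet
i=6: L=delta R=delta -> agree -> delta
i=7: L=hotel R=hotel -> agree -> hotel

Answer: echo
alpha
<<<<<<< LEFT
bravo
=======
kilo
>>>>>>> RIGHT
foxtrot
golf
juliet
delta
hotel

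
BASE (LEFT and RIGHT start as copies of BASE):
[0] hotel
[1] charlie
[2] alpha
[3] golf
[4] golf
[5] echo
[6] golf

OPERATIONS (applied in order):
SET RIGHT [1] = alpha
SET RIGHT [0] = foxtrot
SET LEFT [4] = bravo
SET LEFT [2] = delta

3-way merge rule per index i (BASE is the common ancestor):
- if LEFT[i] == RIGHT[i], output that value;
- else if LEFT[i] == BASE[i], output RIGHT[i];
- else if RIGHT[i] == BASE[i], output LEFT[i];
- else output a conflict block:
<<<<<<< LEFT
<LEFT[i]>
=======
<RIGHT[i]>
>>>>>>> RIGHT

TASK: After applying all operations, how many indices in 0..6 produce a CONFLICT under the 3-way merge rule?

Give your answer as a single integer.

Answer: 0

Derivation:
Final LEFT:  [hotel, charlie, delta, golf, bravo, echo, golf]
Final RIGHT: [foxtrot, alpha, alpha, golf, golf, echo, golf]
i=0: L=hotel=BASE, R=foxtrot -> take RIGHT -> foxtrot
i=1: L=charlie=BASE, R=alpha -> take RIGHT -> alpha
i=2: L=delta, R=alpha=BASE -> take LEFT -> delta
i=3: L=golf R=golf -> agree -> golf
i=4: L=bravo, R=golf=BASE -> take LEFT -> bravo
i=5: L=echo R=echo -> agree -> echo
i=6: L=golf R=golf -> agree -> golf
Conflict count: 0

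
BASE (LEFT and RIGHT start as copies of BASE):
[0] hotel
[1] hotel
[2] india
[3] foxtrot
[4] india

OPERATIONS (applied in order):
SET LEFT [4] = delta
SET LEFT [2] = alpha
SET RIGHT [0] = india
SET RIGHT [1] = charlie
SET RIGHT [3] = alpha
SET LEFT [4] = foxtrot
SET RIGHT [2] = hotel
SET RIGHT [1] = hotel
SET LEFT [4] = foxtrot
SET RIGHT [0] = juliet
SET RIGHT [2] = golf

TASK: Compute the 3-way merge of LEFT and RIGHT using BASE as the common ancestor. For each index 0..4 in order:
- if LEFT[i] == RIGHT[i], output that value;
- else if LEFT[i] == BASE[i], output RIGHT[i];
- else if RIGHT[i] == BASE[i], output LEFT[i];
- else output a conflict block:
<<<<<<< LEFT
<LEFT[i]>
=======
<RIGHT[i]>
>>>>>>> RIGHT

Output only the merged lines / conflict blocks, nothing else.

Final LEFT:  [hotel, hotel, alpha, foxtrot, foxtrot]
Final RIGHT: [juliet, hotel, golf, alpha, india]
i=0: L=hotel=BASE, R=juliet -> take RIGHT -> juliet
i=1: L=hotel R=hotel -> agree -> hotel
i=2: BASE=india L=alpha R=golf all differ -> CONFLICT
i=3: L=foxtrot=BASE, R=alpha -> take RIGHT -> alpha
i=4: L=foxtrot, R=india=BASE -> take LEFT -> foxtrot

Answer: juliet
hotel
<<<<<<< LEFT
alpha
=======
golf
>>>>>>> RIGHT
alpha
foxtrot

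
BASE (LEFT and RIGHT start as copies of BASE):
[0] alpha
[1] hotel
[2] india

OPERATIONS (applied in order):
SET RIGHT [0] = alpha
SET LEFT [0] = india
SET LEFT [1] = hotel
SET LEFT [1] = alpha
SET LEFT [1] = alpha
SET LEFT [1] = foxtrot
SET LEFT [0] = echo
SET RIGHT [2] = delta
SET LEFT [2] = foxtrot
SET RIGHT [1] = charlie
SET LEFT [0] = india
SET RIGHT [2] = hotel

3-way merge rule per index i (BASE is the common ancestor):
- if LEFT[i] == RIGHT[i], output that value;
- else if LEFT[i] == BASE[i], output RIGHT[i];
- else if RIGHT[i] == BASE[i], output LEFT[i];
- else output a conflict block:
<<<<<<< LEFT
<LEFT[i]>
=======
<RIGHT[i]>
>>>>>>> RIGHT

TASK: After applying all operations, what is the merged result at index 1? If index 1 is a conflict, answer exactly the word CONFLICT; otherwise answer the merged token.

Final LEFT:  [india, foxtrot, foxtrot]
Final RIGHT: [alpha, charlie, hotel]
i=0: L=india, R=alpha=BASE -> take LEFT -> india
i=1: BASE=hotel L=foxtrot R=charlie all differ -> CONFLICT
i=2: BASE=india L=foxtrot R=hotel all differ -> CONFLICT
Index 1 -> CONFLICT

Answer: CONFLICT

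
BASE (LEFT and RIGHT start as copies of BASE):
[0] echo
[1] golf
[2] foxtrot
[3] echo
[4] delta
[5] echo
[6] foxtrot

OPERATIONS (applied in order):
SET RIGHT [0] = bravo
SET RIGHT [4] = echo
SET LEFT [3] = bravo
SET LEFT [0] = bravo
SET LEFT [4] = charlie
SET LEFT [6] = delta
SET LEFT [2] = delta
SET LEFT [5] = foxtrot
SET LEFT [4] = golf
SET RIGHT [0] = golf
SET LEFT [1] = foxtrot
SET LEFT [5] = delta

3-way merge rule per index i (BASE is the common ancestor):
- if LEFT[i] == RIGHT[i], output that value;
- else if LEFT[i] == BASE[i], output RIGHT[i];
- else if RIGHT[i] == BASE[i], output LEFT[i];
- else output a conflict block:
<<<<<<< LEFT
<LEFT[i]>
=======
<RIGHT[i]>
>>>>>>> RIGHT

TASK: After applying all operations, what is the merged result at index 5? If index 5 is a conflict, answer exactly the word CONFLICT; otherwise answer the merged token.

Final LEFT:  [bravo, foxtrot, delta, bravo, golf, delta, delta]
Final RIGHT: [golf, golf, foxtrot, echo, echo, echo, foxtrot]
i=0: BASE=echo L=bravo R=golf all differ -> CONFLICT
i=1: L=foxtrot, R=golf=BASE -> take LEFT -> foxtrot
i=2: L=delta, R=foxtrot=BASE -> take LEFT -> delta
i=3: L=bravo, R=echo=BASE -> take LEFT -> bravo
i=4: BASE=delta L=golf R=echo all differ -> CONFLICT
i=5: L=delta, R=echo=BASE -> take LEFT -> delta
i=6: L=delta, R=foxtrot=BASE -> take LEFT -> delta
Index 5 -> delta

Answer: delta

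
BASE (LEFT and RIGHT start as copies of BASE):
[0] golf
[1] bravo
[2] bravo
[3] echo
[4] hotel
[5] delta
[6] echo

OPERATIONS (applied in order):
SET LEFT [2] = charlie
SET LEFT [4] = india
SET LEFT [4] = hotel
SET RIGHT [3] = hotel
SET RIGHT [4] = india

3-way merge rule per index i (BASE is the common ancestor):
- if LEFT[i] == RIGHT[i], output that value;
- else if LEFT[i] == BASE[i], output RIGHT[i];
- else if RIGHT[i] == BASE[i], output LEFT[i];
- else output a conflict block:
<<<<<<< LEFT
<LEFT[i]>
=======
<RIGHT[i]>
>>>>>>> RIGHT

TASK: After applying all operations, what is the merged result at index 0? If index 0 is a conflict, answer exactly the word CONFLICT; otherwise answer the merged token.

Final LEFT:  [golf, bravo, charlie, echo, hotel, delta, echo]
Final RIGHT: [golf, bravo, bravo, hotel, india, delta, echo]
i=0: L=golf R=golf -> agree -> golf
i=1: L=bravo R=bravo -> agree -> bravo
i=2: L=charlie, R=bravo=BASE -> take LEFT -> charlie
i=3: L=echo=BASE, R=hotel -> take RIGHT -> hotel
i=4: L=hotel=BASE, R=india -> take RIGHT -> india
i=5: L=delta R=delta -> agree -> delta
i=6: L=echo R=echo -> agree -> echo
Index 0 -> golf

Answer: golf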